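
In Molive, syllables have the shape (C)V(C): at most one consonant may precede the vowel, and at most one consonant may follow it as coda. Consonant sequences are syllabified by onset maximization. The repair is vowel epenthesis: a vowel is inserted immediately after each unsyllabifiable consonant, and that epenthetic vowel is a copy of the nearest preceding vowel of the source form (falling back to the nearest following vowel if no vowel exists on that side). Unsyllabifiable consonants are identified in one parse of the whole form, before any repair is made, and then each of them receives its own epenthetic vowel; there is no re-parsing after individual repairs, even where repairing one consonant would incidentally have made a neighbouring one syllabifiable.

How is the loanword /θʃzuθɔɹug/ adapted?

Syllabifying with onset maximization leaves /θ/, /ʃ/ stranded (at most one coda consonant is licensed; onsets are limited to one consonant).
Inserting the epenthetic vowel yields /θ/ → /θu/, /ʃ/ → /ʃu/.

θuʃuzuθɔɹug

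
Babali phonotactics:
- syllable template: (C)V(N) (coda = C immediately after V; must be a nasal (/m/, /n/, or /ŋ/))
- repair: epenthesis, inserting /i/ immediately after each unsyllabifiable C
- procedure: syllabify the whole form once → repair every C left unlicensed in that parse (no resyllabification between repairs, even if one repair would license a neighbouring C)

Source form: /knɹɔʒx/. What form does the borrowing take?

kiniɹɔʒixi

Syllabifying with onset maximization leaves /k/, /n/, /ʒ/, /x/ stranded (only a nasal (/m/, /n/, or /ŋ/) is licensed in coda position; onsets are limited to one consonant).
Each unlicensed consonant becomes the onset of a new syllable: /k/ → /ki/, /n/ → /ni/, /ʒ/ → /ʒi/, /x/ → /xi/.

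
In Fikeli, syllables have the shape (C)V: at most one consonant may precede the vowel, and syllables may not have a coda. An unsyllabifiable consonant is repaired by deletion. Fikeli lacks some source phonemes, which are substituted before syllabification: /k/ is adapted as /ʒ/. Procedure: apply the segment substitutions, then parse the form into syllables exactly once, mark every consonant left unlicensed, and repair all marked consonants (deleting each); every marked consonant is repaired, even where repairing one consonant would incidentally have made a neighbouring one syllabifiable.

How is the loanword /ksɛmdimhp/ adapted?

sɛdi

Substitution: /k/ → /ʒ/, giving /ʒsɛmdimhp/.
Syllabifying with onset maximization leaves /ʒ/, /m/, /m/, /h/, /p/ stranded (no codas are permitted; onsets are limited to one consonant).
Deletion applies to /ʒ/, /m/, /m/, /h/, /p/.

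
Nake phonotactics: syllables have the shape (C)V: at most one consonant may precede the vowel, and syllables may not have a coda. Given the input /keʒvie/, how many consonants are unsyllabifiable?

Syllabifying with onset maximization leaves /ʒ/ stranded (no codas are permitted; onsets are limited to one consonant).

1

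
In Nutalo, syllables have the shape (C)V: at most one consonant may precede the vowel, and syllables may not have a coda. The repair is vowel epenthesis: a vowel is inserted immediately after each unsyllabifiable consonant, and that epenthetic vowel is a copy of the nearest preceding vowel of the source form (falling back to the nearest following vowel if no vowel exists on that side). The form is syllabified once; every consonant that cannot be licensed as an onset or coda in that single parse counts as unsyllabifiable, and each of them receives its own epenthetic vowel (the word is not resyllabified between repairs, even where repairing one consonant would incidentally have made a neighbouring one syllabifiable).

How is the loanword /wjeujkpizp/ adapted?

wejeujukupizipi

Under (C)V, the unsyllabifiable consonants are /w/, /j/, /k/, /z/, /p/ (no codas are permitted; onsets are limited to one consonant).
Each unlicensed consonant becomes the onset of a new syllable: /w/ → /we/, /j/ → /ju/, /k/ → /ku/, /z/ → /zi/, /p/ → /pi/.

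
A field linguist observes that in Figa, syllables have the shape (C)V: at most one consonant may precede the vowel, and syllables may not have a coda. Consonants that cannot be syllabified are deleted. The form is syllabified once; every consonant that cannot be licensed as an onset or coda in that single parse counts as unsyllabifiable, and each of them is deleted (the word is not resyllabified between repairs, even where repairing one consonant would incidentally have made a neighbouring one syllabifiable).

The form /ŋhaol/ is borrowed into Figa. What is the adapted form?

Under (C)V, the unsyllabifiable consonants are /ŋ/, /l/ (no codas are permitted; onsets are limited to one consonant).
Deletion applies to /ŋ/, /l/.

hao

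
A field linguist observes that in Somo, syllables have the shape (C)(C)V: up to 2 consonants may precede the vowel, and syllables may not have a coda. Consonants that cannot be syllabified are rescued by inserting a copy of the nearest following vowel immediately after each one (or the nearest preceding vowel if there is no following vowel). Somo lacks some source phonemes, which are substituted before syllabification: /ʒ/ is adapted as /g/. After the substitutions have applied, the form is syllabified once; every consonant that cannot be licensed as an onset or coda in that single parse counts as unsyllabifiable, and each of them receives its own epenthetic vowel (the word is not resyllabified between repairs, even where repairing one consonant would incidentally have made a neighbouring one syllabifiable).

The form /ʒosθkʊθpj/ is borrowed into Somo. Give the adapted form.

gosʊθkʊθʊpʊjʊ

Substitution: /ʒ/ → /g/, giving /gosθkʊθpj/.
Syllabifying with onset maximization leaves /s/, /θ/, /p/, /j/ stranded (no codas are permitted; onsets may contain at most 2 consonants).
Epenthesis after each stranded consonant: /s/ → /sʊ/, /θ/ → /θʊ/, /p/ → /pʊ/, /j/ → /jʊ/.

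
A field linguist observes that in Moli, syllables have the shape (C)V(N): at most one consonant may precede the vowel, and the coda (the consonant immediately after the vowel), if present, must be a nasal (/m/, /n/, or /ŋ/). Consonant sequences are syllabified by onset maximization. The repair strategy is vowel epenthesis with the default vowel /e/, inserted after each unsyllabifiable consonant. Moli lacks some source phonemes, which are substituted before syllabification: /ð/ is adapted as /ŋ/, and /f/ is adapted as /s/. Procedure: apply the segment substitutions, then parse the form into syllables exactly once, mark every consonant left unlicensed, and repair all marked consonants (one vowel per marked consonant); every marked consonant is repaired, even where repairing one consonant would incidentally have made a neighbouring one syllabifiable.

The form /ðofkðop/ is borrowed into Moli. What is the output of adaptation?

ŋosekeŋope

Substitution: /ð/ → /ŋ/, /f/ → /s/, giving /ŋoskŋop/.
The consonants /s/, /k/, /p/ cannot be parsed into a legal (C)V(N) syllable (only a nasal (/m/, /n/, or /ŋ/) is licensed in coda position; onsets are limited to one consonant).
Each unlicensed consonant becomes the onset of a new syllable: /s/ → /se/, /k/ → /ke/, /p/ → /pe/.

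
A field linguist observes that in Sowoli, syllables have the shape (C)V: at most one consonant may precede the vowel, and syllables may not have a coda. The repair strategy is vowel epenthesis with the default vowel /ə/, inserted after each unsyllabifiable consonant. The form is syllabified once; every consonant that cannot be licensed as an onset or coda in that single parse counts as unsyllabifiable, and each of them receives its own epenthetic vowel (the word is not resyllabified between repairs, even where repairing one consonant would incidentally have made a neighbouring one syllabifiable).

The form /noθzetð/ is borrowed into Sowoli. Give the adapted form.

noθəzetəðə

Syllabifying with onset maximization leaves /θ/, /t/, /ð/ stranded (no codas are permitted; onsets are limited to one consonant).
Inserting the epenthetic vowel yields /θ/ → /θə/, /t/ → /tə/, /ð/ → /ðə/.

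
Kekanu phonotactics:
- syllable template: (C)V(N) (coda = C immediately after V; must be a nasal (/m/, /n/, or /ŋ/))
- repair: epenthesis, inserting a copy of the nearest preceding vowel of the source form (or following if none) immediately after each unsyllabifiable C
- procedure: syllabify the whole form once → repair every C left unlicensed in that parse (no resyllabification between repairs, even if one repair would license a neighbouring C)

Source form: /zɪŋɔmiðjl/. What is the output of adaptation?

Under (C)V(N), the unsyllabifiable consonants are /ð/, /j/, /l/ (only a nasal (/m/, /n/, or /ŋ/) is licensed in coda position; onsets are limited to one consonant).
Each unlicensed consonant becomes the onset of a new syllable: /ð/ → /ði/, /j/ → /ji/, /l/ → /li/.

zɪŋɔmiðijili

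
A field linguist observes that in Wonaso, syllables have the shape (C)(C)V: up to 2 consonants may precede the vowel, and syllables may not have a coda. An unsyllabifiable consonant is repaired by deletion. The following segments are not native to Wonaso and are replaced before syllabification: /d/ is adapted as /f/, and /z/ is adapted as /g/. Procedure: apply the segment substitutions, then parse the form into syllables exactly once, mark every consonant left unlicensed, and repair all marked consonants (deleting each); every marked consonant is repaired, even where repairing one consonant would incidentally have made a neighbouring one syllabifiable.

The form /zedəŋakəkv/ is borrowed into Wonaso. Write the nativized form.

gefəŋakə

Substitution: /z/ → /g/, /d/ → /f/, giving /gefəŋakəkv/.
The consonants /k/, /v/ cannot be parsed into a legal (C)(C)V syllable (no codas are permitted; onsets may contain at most 2 consonants).
Deleting the stranded consonants removes /k/, /v/.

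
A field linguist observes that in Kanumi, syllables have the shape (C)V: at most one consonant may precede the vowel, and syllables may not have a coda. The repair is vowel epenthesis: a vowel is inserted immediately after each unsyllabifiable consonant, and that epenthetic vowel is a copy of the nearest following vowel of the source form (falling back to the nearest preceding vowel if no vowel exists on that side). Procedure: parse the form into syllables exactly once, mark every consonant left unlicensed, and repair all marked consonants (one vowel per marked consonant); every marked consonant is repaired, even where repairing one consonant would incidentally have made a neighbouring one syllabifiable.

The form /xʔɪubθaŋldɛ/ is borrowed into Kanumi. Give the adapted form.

The consonants /x/, /b/, /ŋ/, /l/ cannot be parsed into a legal (C)V syllable (no codas are permitted; onsets are limited to one consonant).
Inserting the epenthetic vowel yields /x/ → /xɪ/, /b/ → /ba/, /ŋ/ → /ŋɛ/, /l/ → /lɛ/.

xɪʔɪubaθaŋɛlɛdɛ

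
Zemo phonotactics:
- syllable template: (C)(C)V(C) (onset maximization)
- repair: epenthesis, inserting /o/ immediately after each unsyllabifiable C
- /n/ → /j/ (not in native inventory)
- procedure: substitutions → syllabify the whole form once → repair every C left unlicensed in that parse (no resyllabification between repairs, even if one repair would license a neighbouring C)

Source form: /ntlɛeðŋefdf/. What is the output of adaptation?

Substitution: /n/ → /j/, giving /jtlɛeðŋefdf/.
Syllabifying with onset maximization leaves /j/, /d/, /f/ stranded (at most one coda consonant is licensed; onsets may contain at most 2 consonants).
Inserting the epenthetic vowel yields /j/ → /jo/, /d/ → /do/, /f/ → /fo/.

jotlɛeðŋefdofo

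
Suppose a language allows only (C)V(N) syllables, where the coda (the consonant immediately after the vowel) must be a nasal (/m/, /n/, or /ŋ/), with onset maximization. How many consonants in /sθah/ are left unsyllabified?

2

Syllabifying with onset maximization leaves /s/, /h/ stranded (only a nasal (/m/, /n/, or /ŋ/) is licensed in coda position; onsets are limited to one consonant).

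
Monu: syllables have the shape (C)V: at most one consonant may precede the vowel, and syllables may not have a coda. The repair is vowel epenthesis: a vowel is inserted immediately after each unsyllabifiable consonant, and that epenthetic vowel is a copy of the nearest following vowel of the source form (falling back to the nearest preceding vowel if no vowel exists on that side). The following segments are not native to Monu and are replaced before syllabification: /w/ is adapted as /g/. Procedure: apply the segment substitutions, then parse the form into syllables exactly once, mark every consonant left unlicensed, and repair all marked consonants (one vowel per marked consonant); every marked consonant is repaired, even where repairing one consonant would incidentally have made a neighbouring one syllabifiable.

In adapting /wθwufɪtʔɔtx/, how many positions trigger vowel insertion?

After substitution the input is /gθgufɪtʔɔtx/.
The unsyllabifiable consonants are /g/, /θ/, /t/, /t/, /x/; each receives one epenthetic vowel.

5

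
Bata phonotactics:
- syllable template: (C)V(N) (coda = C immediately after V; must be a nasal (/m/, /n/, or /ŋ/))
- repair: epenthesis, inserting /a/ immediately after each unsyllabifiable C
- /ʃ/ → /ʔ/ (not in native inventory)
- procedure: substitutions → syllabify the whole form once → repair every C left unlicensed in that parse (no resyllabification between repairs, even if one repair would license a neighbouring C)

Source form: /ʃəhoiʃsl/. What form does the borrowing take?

Substitution: /ʃ/ → /ʔ/, giving /ʔəhoiʔsl/.
The consonants /ʔ/, /s/, /l/ cannot be parsed into a legal (C)V(N) syllable (only a nasal (/m/, /n/, or /ŋ/) is licensed in coda position; onsets are limited to one consonant).
Inserting the epenthetic vowel yields /ʔ/ → /ʔa/, /s/ → /sa/, /l/ → /la/.

ʔəhoiʔasala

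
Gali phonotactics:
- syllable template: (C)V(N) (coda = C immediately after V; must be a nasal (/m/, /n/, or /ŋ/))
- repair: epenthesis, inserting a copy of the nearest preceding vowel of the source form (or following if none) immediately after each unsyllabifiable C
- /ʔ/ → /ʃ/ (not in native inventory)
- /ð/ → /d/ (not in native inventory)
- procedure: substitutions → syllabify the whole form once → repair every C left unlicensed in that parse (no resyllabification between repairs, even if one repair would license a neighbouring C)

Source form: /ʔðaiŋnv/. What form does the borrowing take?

Substitution: /ʔ/ → /ʃ/, /ð/ → /d/, giving /ʃdaiŋnv/.
Under (C)V(N), the unsyllabifiable consonants are /ʃ/, /n/, /v/ (only a nasal (/m/, /n/, or /ŋ/) is licensed in coda position; onsets are limited to one consonant).
Epenthesis after each stranded consonant: /ʃ/ → /ʃa/, /n/ → /ni/, /v/ → /vi/.

ʃadaiŋnivi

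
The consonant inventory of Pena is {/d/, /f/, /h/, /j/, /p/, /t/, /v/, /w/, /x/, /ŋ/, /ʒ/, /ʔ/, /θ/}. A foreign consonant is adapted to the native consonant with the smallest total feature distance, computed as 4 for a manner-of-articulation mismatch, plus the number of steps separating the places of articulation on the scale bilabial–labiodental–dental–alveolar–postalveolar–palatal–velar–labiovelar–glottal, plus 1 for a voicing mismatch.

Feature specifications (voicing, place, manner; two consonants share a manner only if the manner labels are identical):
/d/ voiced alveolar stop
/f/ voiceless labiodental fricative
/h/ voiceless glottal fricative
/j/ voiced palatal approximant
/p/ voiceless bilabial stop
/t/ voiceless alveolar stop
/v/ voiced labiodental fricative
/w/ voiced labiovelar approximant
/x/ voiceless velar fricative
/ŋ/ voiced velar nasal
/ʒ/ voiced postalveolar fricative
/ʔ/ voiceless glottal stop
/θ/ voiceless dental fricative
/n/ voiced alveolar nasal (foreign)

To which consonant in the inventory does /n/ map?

ŋ

/ŋ/ is closest: same manner (nasal), place distance 3 (alveolar→velar), same voicing; total 3. Next closest is /d/ at distance 4.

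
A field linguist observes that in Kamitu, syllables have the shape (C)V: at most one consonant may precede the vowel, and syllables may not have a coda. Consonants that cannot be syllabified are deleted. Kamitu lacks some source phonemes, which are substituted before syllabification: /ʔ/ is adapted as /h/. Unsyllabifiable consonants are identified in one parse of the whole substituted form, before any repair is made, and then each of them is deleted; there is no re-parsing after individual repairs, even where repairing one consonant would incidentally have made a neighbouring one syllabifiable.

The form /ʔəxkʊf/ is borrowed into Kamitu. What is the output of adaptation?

Substitution: /ʔ/ → /h/, giving /həxkʊf/.
Under (C)V, the unsyllabifiable consonants are /x/, /f/ (no codas are permitted; onsets are limited to one consonant).
Each unlicensed consonant is deleted: /x/, /f/.

həkʊ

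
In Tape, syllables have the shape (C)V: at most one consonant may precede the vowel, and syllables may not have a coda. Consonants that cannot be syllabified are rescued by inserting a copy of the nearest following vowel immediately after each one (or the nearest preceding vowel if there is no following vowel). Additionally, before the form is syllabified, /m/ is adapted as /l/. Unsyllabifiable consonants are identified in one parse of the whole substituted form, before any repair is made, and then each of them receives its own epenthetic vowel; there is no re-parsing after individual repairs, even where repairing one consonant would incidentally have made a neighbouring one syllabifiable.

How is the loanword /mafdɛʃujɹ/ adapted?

lafɛdɛʃujuɹu

Substitution: /m/ → /l/, giving /lafdɛʃujɹ/.
Under (C)V, the unsyllabifiable consonants are /f/, /j/, /ɹ/ (no codas are permitted; onsets are limited to one consonant).
Each unlicensed consonant becomes the onset of a new syllable: /f/ → /fɛ/, /j/ → /ju/, /ɹ/ → /ɹu/.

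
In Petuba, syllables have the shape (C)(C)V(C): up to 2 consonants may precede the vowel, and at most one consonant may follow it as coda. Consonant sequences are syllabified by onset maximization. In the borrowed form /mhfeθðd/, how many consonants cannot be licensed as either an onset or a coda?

3

The consonants /m/, /ð/, /d/ cannot be parsed into a legal (C)(C)V(C) syllable (at most one coda consonant is licensed; onsets may contain at most 2 consonants).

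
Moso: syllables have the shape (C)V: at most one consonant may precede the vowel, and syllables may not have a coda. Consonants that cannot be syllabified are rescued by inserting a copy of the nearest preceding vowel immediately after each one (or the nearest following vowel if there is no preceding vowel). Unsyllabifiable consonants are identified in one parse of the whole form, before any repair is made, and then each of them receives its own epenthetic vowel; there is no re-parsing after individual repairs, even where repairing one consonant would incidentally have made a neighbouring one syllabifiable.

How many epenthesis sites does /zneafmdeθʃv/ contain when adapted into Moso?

6

The unsyllabifiable consonants are /z/, /f/, /m/, /θ/, /ʃ/, /v/; each receives one epenthetic vowel.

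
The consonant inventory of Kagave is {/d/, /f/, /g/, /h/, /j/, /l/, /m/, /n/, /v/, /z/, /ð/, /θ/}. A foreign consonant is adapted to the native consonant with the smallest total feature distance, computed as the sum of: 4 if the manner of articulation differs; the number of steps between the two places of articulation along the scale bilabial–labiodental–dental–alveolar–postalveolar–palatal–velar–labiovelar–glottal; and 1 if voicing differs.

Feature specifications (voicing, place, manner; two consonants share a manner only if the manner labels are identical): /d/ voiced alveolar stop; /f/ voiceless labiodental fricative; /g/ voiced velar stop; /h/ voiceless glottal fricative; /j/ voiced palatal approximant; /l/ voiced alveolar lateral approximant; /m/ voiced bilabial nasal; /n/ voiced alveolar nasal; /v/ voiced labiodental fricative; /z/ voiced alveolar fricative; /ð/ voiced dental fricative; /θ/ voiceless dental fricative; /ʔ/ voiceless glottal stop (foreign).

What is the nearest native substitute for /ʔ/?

g

/g/ is closest: same manner (stop), place distance 2 (glottal→velar), voicing differs (+1); total 3. Next closest is /h/ at distance 4.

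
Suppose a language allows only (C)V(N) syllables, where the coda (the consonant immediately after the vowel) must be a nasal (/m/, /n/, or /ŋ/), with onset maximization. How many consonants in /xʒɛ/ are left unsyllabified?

1

Syllabifying with onset maximization leaves /x/ stranded (only a nasal (/m/, /n/, or /ŋ/) is licensed in coda position; onsets are limited to one consonant).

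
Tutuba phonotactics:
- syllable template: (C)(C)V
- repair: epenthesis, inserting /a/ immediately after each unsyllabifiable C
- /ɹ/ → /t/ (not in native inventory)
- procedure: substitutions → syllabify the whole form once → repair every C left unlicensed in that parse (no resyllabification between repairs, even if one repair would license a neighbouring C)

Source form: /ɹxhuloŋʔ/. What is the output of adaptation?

taxhuloŋaʔa

Substitution: /ɹ/ → /t/, giving /txhuloŋʔ/.
The consonants /t/, /ŋ/, /ʔ/ cannot be parsed into a legal (C)(C)V syllable (no codas are permitted; onsets may contain at most 2 consonants).
Inserting the epenthetic vowel yields /t/ → /ta/, /ŋ/ → /ŋa/, /ʔ/ → /ʔa/.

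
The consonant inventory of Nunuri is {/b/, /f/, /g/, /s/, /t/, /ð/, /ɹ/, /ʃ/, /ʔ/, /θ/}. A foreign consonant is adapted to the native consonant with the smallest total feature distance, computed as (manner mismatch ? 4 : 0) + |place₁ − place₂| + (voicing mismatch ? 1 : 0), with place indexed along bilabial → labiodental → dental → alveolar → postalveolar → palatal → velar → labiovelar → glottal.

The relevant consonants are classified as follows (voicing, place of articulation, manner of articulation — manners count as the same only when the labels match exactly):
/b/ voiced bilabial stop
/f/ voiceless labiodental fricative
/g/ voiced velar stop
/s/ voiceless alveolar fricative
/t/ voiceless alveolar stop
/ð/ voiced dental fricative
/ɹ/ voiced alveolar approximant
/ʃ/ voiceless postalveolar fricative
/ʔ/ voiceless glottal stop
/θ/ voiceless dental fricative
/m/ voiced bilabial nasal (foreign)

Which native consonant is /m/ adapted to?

b

/b/ is closest: manner differs (nasal→stop, +4), place distance 0 (bilabial→bilabial), same voicing; total 4. Next closest is /f/ at distance 6.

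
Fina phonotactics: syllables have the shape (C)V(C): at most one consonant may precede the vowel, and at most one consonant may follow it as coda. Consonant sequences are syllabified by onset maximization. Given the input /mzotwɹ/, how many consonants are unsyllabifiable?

Under (C)V(C), the unsyllabifiable consonants are /m/, /w/, /ɹ/ (at most one coda consonant is licensed; onsets are limited to one consonant).

3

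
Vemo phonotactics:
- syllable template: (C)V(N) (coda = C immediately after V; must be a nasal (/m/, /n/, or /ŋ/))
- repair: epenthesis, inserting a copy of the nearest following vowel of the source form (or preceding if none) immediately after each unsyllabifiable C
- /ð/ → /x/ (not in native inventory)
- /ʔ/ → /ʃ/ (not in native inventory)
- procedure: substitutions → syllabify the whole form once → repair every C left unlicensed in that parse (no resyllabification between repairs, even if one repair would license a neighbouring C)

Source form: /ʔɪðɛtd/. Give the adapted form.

Substitution: /ʔ/ → /ʃ/, /ð/ → /x/, giving /ʃɪxɛtd/.
Syllabifying with onset maximization leaves /t/, /d/ stranded (only a nasal (/m/, /n/, or /ŋ/) is licensed in coda position; onsets are limited to one consonant).
Epenthesis after each stranded consonant: /t/ → /tɛ/, /d/ → /dɛ/.

ʃɪxɛtɛdɛ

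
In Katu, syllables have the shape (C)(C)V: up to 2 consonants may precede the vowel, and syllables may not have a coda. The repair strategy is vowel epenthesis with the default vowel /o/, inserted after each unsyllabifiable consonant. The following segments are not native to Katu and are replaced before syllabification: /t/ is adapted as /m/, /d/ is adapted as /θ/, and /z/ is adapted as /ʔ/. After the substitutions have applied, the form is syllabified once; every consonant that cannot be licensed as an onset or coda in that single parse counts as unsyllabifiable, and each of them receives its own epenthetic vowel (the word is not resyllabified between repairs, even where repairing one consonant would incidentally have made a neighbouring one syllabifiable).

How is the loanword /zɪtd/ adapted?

ʔɪmoθo

Substitution: /z/ → /ʔ/, /t/ → /m/, /d/ → /θ/, giving /ʔɪmθ/.
Syllabifying with onset maximization leaves /m/, /θ/ stranded (no codas are permitted; onsets may contain at most 2 consonants).
Epenthesis after each stranded consonant: /m/ → /mo/, /θ/ → /θo/.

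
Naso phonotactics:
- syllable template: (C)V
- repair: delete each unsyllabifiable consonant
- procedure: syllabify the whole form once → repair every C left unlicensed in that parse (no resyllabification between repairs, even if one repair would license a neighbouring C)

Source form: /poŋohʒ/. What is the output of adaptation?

Syllabifying with onset maximization leaves /h/, /ʒ/ stranded (no codas are permitted; onsets are limited to one consonant).
Each unlicensed consonant is deleted: /h/, /ʒ/.

poŋo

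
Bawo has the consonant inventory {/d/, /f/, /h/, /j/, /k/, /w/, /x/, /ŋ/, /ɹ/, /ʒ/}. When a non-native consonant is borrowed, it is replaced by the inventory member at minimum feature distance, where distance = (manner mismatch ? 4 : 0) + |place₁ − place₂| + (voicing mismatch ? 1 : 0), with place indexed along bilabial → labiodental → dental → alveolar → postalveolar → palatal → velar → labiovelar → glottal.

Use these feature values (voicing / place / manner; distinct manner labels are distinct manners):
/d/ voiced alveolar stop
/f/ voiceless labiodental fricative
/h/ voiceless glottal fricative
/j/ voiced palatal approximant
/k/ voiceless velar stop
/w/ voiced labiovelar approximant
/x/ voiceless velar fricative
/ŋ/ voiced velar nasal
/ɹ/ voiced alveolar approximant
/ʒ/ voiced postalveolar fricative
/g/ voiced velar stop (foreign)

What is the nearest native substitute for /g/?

/k/ is closest: same manner (stop), place distance 0 (velar→velar), voicing differs (+1); total 1. Next closest is /d/ at distance 3.

k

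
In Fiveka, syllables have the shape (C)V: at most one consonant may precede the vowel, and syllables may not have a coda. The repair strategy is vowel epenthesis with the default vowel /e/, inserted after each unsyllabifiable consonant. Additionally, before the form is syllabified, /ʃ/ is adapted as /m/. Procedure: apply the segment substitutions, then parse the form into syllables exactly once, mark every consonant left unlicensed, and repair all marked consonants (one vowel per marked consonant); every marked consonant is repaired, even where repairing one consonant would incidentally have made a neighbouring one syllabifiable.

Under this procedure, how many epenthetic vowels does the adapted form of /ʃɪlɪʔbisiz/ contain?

After substitution the input is /mɪlɪʔbisiz/.
The unsyllabifiable consonants are /ʔ/, /z/; each receives one epenthetic vowel.

2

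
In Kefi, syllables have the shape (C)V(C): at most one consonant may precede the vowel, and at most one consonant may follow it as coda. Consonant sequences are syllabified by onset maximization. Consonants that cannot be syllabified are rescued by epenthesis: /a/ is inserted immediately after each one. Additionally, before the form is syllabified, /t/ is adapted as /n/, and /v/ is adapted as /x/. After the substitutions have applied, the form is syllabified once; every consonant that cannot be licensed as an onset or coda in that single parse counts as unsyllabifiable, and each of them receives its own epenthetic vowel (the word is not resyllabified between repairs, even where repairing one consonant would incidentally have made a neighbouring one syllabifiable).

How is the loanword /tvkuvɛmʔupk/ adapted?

Substitution: /t/ → /n/, /v/ → /x/, giving /nxkuxɛmʔupk/.
The consonants /n/, /x/, /k/ cannot be parsed into a legal (C)V(C) syllable (at most one coda consonant is licensed; onsets are limited to one consonant).
Each unlicensed consonant becomes the onset of a new syllable: /n/ → /na/, /x/ → /xa/, /k/ → /ka/.

naxakuxɛmʔupka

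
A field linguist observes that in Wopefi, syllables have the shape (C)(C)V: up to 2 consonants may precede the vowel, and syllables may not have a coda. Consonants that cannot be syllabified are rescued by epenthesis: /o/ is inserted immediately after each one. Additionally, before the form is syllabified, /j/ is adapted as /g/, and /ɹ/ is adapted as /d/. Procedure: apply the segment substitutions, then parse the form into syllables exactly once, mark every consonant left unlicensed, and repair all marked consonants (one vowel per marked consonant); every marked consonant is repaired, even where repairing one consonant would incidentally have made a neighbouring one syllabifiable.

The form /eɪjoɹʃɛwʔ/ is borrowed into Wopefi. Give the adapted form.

eɪgodʃɛwoʔo

Substitution: /j/ → /g/, /ɹ/ → /d/, giving /eɪgodʃɛwʔ/.
Syllabifying with onset maximization leaves /w/, /ʔ/ stranded (no codas are permitted; onsets may contain at most 2 consonants).
Each unlicensed consonant becomes the onset of a new syllable: /w/ → /wo/, /ʔ/ → /ʔo/.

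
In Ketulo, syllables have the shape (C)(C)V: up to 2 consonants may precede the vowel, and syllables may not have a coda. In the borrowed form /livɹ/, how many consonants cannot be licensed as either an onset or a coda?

2

The consonants /v/, /ɹ/ cannot be parsed into a legal (C)(C)V syllable (no codas are permitted; onsets may contain at most 2 consonants).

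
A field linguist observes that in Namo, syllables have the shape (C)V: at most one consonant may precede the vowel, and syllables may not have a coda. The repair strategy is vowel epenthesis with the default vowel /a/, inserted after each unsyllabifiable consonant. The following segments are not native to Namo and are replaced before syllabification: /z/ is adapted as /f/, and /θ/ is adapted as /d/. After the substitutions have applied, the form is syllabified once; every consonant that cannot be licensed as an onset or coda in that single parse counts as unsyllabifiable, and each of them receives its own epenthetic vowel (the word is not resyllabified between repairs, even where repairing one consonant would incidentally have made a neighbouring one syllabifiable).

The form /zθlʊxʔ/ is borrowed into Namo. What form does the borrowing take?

fadalʊxaʔa

Substitution: /z/ → /f/, /θ/ → /d/, giving /fdlʊxʔ/.
Under (C)V, the unsyllabifiable consonants are /f/, /d/, /x/, /ʔ/ (no codas are permitted; onsets are limited to one consonant).
Epenthesis after each stranded consonant: /f/ → /fa/, /d/ → /da/, /x/ → /xa/, /ʔ/ → /ʔa/.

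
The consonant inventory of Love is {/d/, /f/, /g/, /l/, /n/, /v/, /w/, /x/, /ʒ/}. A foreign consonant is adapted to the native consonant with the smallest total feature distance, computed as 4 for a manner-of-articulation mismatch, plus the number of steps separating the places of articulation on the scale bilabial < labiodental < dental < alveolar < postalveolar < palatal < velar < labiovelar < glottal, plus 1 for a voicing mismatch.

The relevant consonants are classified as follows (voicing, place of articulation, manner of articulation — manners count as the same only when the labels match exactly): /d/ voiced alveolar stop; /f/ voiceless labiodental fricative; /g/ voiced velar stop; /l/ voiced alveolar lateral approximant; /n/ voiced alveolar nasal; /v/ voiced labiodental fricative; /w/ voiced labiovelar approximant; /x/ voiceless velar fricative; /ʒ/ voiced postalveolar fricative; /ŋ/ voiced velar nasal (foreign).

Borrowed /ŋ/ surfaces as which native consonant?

n

/n/ is closest: same manner (nasal), place distance 3 (velar→alveolar), same voicing; total 3. Next closest is /g/ at distance 4.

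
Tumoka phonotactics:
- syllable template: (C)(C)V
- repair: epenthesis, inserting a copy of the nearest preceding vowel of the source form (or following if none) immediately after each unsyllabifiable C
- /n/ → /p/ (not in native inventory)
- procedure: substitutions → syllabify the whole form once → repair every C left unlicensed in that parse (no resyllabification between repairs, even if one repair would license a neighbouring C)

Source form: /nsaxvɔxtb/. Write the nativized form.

Substitution: /n/ → /p/, giving /psaxvɔxtb/.
The consonants /x/, /t/, /b/ cannot be parsed into a legal (C)(C)V syllable (no codas are permitted; onsets may contain at most 2 consonants).
Inserting the epenthetic vowel yields /x/ → /xɔ/, /t/ → /tɔ/, /b/ → /bɔ/.

psaxvɔxɔtɔbɔ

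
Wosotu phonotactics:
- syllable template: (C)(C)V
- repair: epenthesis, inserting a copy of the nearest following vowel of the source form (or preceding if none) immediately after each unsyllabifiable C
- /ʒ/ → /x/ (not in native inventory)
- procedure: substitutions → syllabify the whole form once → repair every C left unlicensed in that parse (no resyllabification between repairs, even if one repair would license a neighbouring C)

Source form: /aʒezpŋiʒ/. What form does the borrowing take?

Substitution: /ʒ/ → /x/, giving /axezpŋix/.
Under (C)(C)V, the unsyllabifiable consonants are /z/, /x/ (no codas are permitted; onsets may contain at most 2 consonants).
Inserting the epenthetic vowel yields /z/ → /zi/, /x/ → /xi/.

axezipŋixi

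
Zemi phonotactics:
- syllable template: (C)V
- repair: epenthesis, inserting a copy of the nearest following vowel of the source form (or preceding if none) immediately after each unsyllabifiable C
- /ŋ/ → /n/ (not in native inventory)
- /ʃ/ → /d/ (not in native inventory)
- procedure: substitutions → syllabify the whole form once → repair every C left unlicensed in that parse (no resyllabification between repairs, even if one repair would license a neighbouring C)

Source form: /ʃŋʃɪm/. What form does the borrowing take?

Substitution: /ʃ/ → /d/, /ŋ/ → /n/, giving /dndɪm/.
Under (C)V, the unsyllabifiable consonants are /d/, /n/, /m/ (no codas are permitted; onsets are limited to one consonant).
Each unlicensed consonant becomes the onset of a new syllable: /d/ → /dɪ/, /n/ → /nɪ/, /m/ → /mɪ/.

dɪnɪdɪmɪ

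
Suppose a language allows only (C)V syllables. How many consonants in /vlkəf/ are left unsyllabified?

3

The consonants /v/, /l/, /f/ cannot be parsed into a legal (C)V syllable (no codas are permitted; onsets are limited to one consonant).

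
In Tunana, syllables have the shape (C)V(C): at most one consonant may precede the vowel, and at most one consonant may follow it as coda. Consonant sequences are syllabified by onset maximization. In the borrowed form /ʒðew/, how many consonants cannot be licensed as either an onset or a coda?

Under (C)V(C), the unsyllabifiable consonants are /ʒ/ (at most one coda consonant is licensed; onsets are limited to one consonant).

1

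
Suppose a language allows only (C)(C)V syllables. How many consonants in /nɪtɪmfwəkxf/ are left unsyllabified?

4

Under (C)(C)V, the unsyllabifiable consonants are /m/, /k/, /x/, /f/ (no codas are permitted; onsets may contain at most 2 consonants).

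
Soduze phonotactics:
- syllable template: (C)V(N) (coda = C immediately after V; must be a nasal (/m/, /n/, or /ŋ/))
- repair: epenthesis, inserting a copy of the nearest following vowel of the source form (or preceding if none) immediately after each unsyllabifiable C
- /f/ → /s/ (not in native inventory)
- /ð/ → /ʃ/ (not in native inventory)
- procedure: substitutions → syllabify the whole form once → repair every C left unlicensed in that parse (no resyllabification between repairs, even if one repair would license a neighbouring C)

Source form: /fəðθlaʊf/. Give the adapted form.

səʃaθalaʊsʊ

Substitution: /f/ → /s/, /ð/ → /ʃ/, giving /səʃθlaʊs/.
The consonants /ʃ/, /θ/, /s/ cannot be parsed into a legal (C)V(N) syllable (only a nasal (/m/, /n/, or /ŋ/) is licensed in coda position; onsets are limited to one consonant).
Each unlicensed consonant becomes the onset of a new syllable: /ʃ/ → /ʃa/, /θ/ → /θa/, /s/ → /sʊ/.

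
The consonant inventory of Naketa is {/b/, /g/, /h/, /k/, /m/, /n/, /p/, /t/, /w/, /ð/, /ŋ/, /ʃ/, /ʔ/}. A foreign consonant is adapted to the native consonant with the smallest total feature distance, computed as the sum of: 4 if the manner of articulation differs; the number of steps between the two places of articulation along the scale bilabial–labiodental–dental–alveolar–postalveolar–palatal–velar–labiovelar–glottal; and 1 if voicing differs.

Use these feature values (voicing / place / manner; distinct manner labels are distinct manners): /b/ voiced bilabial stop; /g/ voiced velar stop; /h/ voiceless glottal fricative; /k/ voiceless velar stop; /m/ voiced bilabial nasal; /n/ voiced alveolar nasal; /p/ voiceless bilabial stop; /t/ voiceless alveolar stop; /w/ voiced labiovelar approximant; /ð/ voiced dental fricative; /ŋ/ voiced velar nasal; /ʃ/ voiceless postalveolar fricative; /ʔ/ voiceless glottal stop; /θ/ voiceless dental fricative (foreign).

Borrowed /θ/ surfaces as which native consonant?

ð

/ð/ is closest: same manner (fricative), place distance 0 (dental→dental), voicing differs (+1); total 1. Next closest is /ʃ/ at distance 2.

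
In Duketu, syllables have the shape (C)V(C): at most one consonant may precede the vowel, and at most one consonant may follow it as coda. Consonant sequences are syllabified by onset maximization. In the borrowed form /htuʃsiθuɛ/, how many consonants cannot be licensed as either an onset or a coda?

Under (C)V(C), the unsyllabifiable consonants are /h/ (at most one coda consonant is licensed; onsets are limited to one consonant).

1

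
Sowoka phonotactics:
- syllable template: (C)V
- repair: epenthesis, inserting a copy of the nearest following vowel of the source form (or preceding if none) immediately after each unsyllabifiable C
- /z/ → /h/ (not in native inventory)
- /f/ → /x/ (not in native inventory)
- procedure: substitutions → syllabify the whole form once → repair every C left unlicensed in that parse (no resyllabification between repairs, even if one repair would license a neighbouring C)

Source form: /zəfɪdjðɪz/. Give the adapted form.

həxɪdɪjɪðɪhɪ

Substitution: /z/ → /h/, /f/ → /x/, giving /həxɪdjðɪh/.
Syllabifying with onset maximization leaves /d/, /j/, /h/ stranded (no codas are permitted; onsets are limited to one consonant).
Inserting the epenthetic vowel yields /d/ → /dɪ/, /j/ → /jɪ/, /h/ → /hɪ/.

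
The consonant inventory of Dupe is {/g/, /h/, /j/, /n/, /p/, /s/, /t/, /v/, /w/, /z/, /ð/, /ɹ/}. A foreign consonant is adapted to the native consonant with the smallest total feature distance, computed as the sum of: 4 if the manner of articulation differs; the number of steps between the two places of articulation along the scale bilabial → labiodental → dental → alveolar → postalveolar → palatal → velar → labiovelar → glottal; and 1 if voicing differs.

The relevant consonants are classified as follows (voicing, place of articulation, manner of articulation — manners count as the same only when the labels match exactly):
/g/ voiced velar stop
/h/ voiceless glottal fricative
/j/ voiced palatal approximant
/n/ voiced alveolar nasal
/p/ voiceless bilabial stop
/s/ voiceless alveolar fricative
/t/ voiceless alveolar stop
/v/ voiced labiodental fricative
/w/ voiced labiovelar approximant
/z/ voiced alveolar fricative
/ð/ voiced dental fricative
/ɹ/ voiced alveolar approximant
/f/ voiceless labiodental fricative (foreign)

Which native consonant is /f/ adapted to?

v

/v/ is closest: same manner (fricative), place distance 0 (labiodental→labiodental), voicing differs (+1); total 1. Next closest is /s/ at distance 2.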